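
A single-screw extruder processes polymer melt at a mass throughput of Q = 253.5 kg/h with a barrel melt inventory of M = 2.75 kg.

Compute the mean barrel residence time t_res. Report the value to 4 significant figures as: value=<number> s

Q_s = Q / 3600 = 253.5 / 3600 = 0.0704167 kg/s
t_res = M / Q_s = 2.75 ÷ 0.0704167 = 39.0533 s

value=39.05 s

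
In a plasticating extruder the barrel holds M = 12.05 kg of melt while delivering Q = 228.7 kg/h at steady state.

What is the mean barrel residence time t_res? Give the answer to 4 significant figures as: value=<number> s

value=189.7 s

Throughput in SI: Q_s = 228.7 kg/h ÷ 3600 s/h = 0.0635278 kg/s
t_res = M / Q_s = 12.05 ÷ 0.0635278 = 189.681 s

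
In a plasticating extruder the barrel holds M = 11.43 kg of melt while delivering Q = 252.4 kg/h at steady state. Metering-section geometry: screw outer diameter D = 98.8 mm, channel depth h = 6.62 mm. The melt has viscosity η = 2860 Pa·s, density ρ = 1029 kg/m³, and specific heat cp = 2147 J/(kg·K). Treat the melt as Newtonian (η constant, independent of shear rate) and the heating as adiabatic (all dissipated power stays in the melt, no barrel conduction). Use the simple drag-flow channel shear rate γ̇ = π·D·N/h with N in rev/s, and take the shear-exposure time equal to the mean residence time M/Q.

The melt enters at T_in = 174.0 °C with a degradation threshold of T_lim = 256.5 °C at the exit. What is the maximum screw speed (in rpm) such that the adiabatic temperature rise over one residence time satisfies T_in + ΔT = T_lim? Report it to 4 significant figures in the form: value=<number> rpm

value=25.30 rpm

Q_s = Q / 3600 = 252.4 / 3600 = 0.0701111 kg/s
t_res = M / Q_s = 11.43 / 0.0701111 = 163.027 s
Geometry in SI: D = 98.8 mm → 0.0988 m, h = 6.62 mm → 0.00662 m
ΔT_a = T_lim − T_in = 256.5 − 174.0 = 82.5 K
γ̇_max² = ΔT_a·ρ·cp/(η·t_res) = 82.5·1029·2147/(2860·163.027) = 390.909 s⁻²
γ̇_max = sqrt(390.909) = 19.7714 s⁻¹
Solve γ̇ = πDN/h for N: N_max = γ̇_max·h/(π·D) = 19.7714 × 0.00662 / (π × 0.0988) = 0.421686 rev/s = 25.3012 rpm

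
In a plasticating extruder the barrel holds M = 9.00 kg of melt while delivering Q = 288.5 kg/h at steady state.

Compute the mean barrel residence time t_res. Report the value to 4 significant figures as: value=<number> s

value=112.3 s

Convert throughput: Q = 288.5 kg/h = 288.5/3600 = 0.0801389 kg/s
Mean residence time: t_res = M/Q_s = 9.00 kg / 0.0801389 kg/s = 112.305 s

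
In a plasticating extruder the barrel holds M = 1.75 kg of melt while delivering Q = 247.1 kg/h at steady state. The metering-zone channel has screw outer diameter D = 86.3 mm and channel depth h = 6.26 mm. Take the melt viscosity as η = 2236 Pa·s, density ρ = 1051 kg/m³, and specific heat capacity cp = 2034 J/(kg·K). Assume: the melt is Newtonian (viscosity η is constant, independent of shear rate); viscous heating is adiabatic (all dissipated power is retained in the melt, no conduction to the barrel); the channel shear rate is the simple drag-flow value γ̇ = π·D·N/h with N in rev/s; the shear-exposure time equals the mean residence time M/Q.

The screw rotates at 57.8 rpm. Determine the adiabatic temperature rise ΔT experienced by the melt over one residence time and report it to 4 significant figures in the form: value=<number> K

value=46.42 K

Q_s = Q / 3600 = 247.1 / 3600 = 0.0686389 kg/s
Mean residence time: t_res = M/Q_s = 1.75 kg / 0.0686389 kg/s = 25.4958 s
Geometry in metres: D = 86.3 mm → 0.0863 m, h = 6.26 mm → 0.00626 m; screw speed N = 57.8 rpm = 0.963333 rev/s
γ̇ = π·D·N / h = π · 0.0863 · 0.963333 / 0.00626 = 41.7218 s⁻¹
ΔT = η·γ̇²·t_res/(ρ·cp) = [2236 × 41.7218² × 25.4958] / [1051 × 2034] = 46.4207 K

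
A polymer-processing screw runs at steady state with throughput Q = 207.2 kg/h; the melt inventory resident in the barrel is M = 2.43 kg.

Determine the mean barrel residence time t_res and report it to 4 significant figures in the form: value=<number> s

value=42.22 s

Throughput in SI: Q_s = 207.2 kg/h ÷ 3600 s/h = 0.0575556 kg/s
t_res = M / Q_s = 2.43 ÷ 0.0575556 = 42.2201 s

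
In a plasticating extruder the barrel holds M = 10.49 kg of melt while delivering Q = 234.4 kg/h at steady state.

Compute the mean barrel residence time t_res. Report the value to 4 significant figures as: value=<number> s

Convert throughput: Q = 234.4 kg/h = 234.4/3600 = 0.0651111 kg/s
t_res = M / Q_s = 10.49 ÷ 0.0651111 = 161.109 s

value=161.1 s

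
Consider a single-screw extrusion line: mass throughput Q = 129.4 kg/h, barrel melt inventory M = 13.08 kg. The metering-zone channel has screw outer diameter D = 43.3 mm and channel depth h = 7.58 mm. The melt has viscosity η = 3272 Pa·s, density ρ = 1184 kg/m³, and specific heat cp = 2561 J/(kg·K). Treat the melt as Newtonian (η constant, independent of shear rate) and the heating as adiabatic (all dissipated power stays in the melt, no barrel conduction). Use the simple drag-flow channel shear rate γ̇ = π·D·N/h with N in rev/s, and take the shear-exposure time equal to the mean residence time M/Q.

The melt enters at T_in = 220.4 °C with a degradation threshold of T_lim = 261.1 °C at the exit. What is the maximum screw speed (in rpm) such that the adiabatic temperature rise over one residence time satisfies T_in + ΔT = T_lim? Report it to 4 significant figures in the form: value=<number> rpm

Throughput in SI: Q_s = 129.4 kg/h ÷ 3600 s/h = 0.0359444 kg/s
t_res = M / Q_s = 13.08 / 0.0359444 = 363.895 s
Geometry in SI: D = 43.3 mm → 0.0433 m, h = 7.58 mm → 0.00758 m
ΔT_a = T_lim − T_in = 261.1 °C − 220.4 °C = 40.7 K
γ̇_max² = ΔT_a·ρ·cp / (η·t_res) = [40.7 × 1184 × 2561] / [3272 × 363.895] = 103.649 s⁻²
γ̇_max = √103.649 = 10.1808 s⁻¹
N_max = γ̇_max h / (πD) = 10.1808·0.00758/(π·0.0433) = 0.567302 rev/s → ×60 = 34.0381 rpm

value=34.04 rpm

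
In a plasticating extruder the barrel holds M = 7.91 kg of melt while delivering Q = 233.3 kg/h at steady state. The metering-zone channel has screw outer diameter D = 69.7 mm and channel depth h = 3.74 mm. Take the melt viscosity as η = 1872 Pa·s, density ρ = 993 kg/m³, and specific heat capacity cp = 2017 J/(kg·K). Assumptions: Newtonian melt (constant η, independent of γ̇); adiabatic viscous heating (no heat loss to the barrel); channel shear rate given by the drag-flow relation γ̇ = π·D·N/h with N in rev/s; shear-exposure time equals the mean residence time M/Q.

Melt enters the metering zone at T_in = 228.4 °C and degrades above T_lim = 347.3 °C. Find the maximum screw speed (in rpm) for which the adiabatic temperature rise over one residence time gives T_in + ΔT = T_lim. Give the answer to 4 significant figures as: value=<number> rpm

value=33.08 rpm

Q_s = Q / 3600 = 233.3 / 3600 = 0.0648056 kg/s
t_res = M / Q_s = 7.91 / 0.0648056 = 122.057 s
Geometry in SI: D = 69.7 mm → 0.0697 m, h = 3.74 mm → 0.00374 m
ΔT_a = T_lim − T_in = 347.3 °C − 228.4 °C = 118.9 K
Invert ΔT = ηγ̇²t_res/(ρcp) for γ̇: γ̇_max² = ΔT_a ρ cp / (η t_res) = 118.9·993·2017 / (1872·122.057) = 1042.24 s⁻²
γ̇_max = sqrt(1042.24) = 32.2837 s⁻¹
N_max = γ̇_max h / (πD) = 32.2837·0.00374/(π·0.0697) = 0.551407 rev/s → ×60 = 33.0844 rpm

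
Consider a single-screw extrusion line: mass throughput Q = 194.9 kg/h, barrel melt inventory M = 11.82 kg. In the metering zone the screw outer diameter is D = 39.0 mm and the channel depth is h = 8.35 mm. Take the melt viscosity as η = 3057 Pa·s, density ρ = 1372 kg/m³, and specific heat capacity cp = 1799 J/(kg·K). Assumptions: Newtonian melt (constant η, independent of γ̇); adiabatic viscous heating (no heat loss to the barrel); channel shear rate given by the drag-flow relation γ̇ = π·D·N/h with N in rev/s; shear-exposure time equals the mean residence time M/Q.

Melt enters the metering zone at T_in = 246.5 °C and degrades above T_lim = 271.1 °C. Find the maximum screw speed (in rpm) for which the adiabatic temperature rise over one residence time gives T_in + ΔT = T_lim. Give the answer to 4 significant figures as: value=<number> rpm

value=39.00 rpm

Convert throughput: Q = 194.9 kg/h = 194.9/3600 = 0.0541389 kg/s
t_res = M / Q_s = 11.82 / 0.0541389 = 218.327 s
Convert to metres: D = 0.039 m, h = 0.00835 m
ΔT_a = T_lim − T_in = 271.1 − 246.5 = 24.6 K
γ̇_max² = ΔT_a·ρ·cp / (η·t_res) = [24.6 × 1372 × 1799] / [3057 × 218.327] = 90.9739 s⁻²
γ̇_max = √90.9739 = 9.53802 s⁻¹
N_max = γ̇_max·h / (π·D) = 9.53802 · 0.00835 / (π · 0.039) = 0.650026 rev/s = 39.0015 rpm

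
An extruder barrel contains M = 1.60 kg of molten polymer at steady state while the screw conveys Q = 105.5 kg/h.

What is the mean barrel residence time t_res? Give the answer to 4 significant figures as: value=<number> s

value=54.60 s

Convert throughput: Q = 105.5 kg/h = 105.5/3600 = 0.0293056 kg/s
t_res = M / Q_s = 1.60 ÷ 0.0293056 = 54.5972 s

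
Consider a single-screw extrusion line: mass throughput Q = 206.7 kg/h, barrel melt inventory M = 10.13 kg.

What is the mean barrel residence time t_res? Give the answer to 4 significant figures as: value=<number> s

value=176.4 s

Convert throughput: Q = 206.7 kg/h = 206.7/3600 = 0.0574167 kg/s
t_res = M / Q_s = 10.13 ÷ 0.0574167 = 176.43 s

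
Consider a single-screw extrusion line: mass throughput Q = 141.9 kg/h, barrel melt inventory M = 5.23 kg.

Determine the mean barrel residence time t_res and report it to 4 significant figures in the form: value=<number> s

Convert throughput: Q = 141.9 kg/h = 141.9/3600 = 0.0394167 kg/s
Mean residence time: t_res = M/Q_s = 5.23 kg / 0.0394167 kg/s = 132.685 s

value=132.7 s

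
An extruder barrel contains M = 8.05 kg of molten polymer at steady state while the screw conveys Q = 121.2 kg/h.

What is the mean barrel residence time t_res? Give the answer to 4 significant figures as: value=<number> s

Throughput in SI: Q_s = 121.2 kg/h ÷ 3600 s/h = 0.0336667 kg/s
Mean residence time: t_res = M/Q_s = 8.05 kg / 0.0336667 kg/s = 239.109 s

value=239.1 s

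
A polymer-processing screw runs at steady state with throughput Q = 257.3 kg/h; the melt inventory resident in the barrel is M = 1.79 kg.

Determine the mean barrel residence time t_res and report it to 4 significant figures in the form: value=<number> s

Q_s = Q / 3600 = 257.3 / 3600 = 0.0714722 kg/s
Mean residence time: t_res = M/Q_s = 1.79 kg / 0.0714722 kg/s = 25.0447 s

value=25.04 s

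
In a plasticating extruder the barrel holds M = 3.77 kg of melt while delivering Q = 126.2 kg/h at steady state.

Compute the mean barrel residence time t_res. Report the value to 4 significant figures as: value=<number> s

value=107.5 s

Q_s = Q / 3600 = 126.2 / 3600 = 0.0350556 kg/s
t_res = M / Q_s = 3.77 ÷ 0.0350556 = 107.544 s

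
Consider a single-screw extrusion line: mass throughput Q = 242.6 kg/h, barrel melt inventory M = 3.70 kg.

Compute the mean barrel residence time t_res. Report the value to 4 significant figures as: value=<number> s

value=54.91 s

Q_s = Q / 3600 = 242.6 / 3600 = 0.0673889 kg/s
t_res = M / Q_s = 3.70 ÷ 0.0673889 = 54.9052 s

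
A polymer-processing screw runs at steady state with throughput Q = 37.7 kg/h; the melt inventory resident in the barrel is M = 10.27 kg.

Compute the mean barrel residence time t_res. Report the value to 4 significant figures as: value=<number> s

value=980.7 s

Convert throughput: Q = 37.7 kg/h = 37.7/3600 = 0.0104722 kg/s
t_res = M / Q_s = 10.27 / 0.0104722 = 980.69 s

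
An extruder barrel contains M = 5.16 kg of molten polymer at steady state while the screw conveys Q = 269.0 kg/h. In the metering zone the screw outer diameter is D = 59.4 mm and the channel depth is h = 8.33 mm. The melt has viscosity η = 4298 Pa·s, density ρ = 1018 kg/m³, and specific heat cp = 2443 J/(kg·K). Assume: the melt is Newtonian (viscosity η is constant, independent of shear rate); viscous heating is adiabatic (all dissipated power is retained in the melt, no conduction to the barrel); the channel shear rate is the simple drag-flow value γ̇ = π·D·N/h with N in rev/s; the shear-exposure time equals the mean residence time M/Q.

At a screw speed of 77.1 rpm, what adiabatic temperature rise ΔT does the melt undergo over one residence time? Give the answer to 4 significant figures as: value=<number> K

value=98.90 K

Throughput in SI: Q_s = 269.0 kg/h ÷ 3600 s/h = 0.0747222 kg/s
Mean residence time: t_res = M/Q_s = 5.16 kg / 0.0747222 kg/s = 69.0558 s
D = 59.4 mm = 0.0594 m;  h = 8.33 mm = 0.00833 m;  N = 77.1 rpm / 60 = 1.285 rev/s
γ̇ = π D N / h = (π)(0.0594)(1.285) / 0.00833 = 28.7869 s⁻¹
ΔT = η·γ̇²·t_res / (ρ·cp) = 4298 · (28.7869)² · 69.0558 / (1018 · 2443) = 98.8972 K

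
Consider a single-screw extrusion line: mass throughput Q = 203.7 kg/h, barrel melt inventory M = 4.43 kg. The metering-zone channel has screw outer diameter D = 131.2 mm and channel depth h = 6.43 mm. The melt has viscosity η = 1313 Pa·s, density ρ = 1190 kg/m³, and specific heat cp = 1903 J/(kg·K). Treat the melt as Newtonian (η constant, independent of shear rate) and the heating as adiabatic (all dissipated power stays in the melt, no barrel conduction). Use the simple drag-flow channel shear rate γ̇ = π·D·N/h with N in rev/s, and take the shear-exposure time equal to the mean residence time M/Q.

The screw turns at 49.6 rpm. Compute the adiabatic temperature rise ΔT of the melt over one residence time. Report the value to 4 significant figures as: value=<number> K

value=127.5 K

Throughput in SI: Q_s = 203.7 kg/h ÷ 3600 s/h = 0.0565833 kg/s
t_res = M / Q_s = 4.43 / 0.0565833 = 78.2916 s
D = 131.2 mm = 0.1312 m;  h = 6.43 mm = 0.00643 m;  N = 49.6 rpm / 60 = 0.826667 rev/s
γ̇ = π·D·N / h = π · 0.1312 · 0.826667 / 0.00643 = 52.9911 s⁻¹
ΔT = η·γ̇²·t_res / (ρ·cp) = 1313 · (52.9911)² · 78.2916 / (1190 · 1903) = 127.468 K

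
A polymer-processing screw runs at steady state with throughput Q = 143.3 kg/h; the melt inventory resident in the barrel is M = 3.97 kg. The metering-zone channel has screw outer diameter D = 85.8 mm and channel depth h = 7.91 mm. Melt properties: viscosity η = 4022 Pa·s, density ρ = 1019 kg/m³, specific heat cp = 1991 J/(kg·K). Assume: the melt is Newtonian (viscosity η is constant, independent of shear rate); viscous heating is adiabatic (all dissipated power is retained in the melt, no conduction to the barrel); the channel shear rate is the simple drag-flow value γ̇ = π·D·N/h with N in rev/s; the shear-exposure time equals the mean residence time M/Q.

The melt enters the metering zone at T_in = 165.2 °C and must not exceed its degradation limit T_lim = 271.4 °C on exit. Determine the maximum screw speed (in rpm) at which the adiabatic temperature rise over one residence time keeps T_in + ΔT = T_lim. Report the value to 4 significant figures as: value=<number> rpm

Throughput in SI: Q_s = 143.3 kg/h ÷ 3600 s/h = 0.0398056 kg/s
t_res = M / Q_s = 3.97 ÷ 0.0398056 = 99.7348 s
Geometry in SI: D = 85.8 mm → 0.0858 m, h = 7.91 mm → 0.00791 m
ΔT_a = T_lim − T_in = 271.4 °C − 165.2 °C = 106.2 K
γ̇_max² = ΔT_a·ρ·cp/(η·t_res) = 106.2·1019·1991/(4022·99.7348) = 537.132 s⁻²
γ̇_max = √537.132 = 23.1761 s⁻¹
N_max = γ̇_max·h / (π·D) = 23.1761 · 0.00791 / (π · 0.0858) = 0.680111 rev/s = 40.8067 rpm

value=40.81 rpm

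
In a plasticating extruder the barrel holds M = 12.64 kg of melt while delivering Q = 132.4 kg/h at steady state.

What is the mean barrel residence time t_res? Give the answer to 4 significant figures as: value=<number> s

Q_s = Q / 3600 = 132.4 / 3600 = 0.0367778 kg/s
t_res = M / Q_s = 12.64 / 0.0367778 = 343.686 s

value=343.7 s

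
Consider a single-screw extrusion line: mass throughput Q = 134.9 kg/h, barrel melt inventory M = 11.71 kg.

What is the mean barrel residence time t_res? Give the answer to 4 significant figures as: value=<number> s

value=312.5 s

Convert throughput: Q = 134.9 kg/h = 134.9/3600 = 0.0374722 kg/s
t_res = M / Q_s = 11.71 / 0.0374722 = 312.498 s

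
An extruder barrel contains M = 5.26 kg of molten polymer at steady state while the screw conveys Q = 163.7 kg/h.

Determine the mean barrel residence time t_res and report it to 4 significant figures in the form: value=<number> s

Throughput in SI: Q_s = 163.7 kg/h ÷ 3600 s/h = 0.0454722 kg/s
t_res = M / Q_s = 5.26 / 0.0454722 = 115.675 s

value=115.7 s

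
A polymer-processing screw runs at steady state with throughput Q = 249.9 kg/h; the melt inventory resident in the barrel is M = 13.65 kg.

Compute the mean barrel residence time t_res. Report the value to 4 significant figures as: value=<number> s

value=196.6 s

Throughput in SI: Q_s = 249.9 kg/h ÷ 3600 s/h = 0.0694167 kg/s
Mean residence time: t_res = M/Q_s = 13.65 kg / 0.0694167 kg/s = 196.639 s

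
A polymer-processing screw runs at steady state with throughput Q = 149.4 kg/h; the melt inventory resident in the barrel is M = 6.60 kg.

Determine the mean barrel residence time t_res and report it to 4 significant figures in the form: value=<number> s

value=159.0 s

Throughput in SI: Q_s = 149.4 kg/h ÷ 3600 s/h = 0.0415 kg/s
Mean residence time: t_res = M/Q_s = 6.60 kg / 0.0415 kg/s = 159.036 s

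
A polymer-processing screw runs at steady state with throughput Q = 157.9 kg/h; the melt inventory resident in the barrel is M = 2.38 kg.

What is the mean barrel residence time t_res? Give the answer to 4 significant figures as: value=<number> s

Convert throughput: Q = 157.9 kg/h = 157.9/3600 = 0.0438611 kg/s
t_res = M / Q_s = 2.38 / 0.0438611 = 54.2622 s

value=54.26 s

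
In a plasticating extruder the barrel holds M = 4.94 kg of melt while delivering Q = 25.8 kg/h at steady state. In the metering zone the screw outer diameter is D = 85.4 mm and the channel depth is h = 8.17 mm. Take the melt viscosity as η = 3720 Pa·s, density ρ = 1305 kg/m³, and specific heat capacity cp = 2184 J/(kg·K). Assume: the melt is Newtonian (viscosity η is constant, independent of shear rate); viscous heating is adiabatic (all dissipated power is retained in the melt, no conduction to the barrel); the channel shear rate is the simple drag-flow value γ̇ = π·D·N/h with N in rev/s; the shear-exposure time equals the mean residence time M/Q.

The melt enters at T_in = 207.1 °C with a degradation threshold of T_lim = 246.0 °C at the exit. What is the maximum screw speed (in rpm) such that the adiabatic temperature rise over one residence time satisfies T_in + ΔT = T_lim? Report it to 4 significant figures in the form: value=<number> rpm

Throughput in SI: Q_s = 25.8 kg/h ÷ 3600 s/h = 0.00716667 kg/s
t_res = M / Q_s = 4.94 ÷ 0.00716667 = 689.302 s
Geometry in SI: D = 85.4 mm → 0.0854 m, h = 8.17 mm → 0.00817 m
Allowable rise: ΔT_a = T_lim − T_in = 246.0 − 207.1 = 38.9 K
γ̇_max² = ΔT_a·ρ·cp / (η·t_res) = [38.9 × 1305 × 2184] / [3720 × 689.302] = 43.2374 s⁻²
γ̇_max = √43.2374 = 6.57552 s⁻¹
N_max = γ̇_max·h / (π·D) = 6.57552 · 0.00817 / (π · 0.0854) = 0.200237 rev/s = 12.0142 rpm

value=12.01 rpm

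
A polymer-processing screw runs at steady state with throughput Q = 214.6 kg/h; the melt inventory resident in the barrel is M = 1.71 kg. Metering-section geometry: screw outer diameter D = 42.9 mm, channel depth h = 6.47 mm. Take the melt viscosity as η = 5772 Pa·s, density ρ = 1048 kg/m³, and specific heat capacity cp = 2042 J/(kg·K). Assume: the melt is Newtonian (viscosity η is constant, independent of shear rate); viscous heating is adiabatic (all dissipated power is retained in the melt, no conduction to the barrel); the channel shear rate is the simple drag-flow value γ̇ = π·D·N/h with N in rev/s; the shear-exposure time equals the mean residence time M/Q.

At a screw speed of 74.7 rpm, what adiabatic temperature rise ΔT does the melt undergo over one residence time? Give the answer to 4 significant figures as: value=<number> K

Throughput in SI: Q_s = 214.6 kg/h ÷ 3600 s/h = 0.0596111 kg/s
Mean residence time: t_res = M/Q_s = 1.71 kg / 0.0596111 kg/s = 28.6859 s
Geometry in metres: D = 42.9 mm → 0.0429 m, h = 6.47 mm → 0.00647 m; screw speed N = 74.7 rpm = 1.245 rev/s
γ̇ = π·D·N / h = π · 0.0429 · 1.245 / 0.00647 = 25.9342 s⁻¹
Adiabatic rise: ΔT = η γ̇² t_res / (ρ cp) = 5772·(25.9342)²·28.6859 / (1048·2042) = 52.0382 K

value=52.04 K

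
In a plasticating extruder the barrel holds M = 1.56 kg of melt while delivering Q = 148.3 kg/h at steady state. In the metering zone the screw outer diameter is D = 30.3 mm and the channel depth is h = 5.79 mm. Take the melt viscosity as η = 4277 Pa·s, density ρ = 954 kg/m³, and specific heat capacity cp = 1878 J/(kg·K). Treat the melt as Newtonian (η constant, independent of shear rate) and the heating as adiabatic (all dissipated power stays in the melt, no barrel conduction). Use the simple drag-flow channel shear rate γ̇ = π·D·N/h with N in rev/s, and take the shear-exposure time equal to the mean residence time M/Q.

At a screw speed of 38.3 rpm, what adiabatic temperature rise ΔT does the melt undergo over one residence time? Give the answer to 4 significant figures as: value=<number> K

Throughput in SI: Q_s = 148.3 kg/h ÷ 3600 s/h = 0.0411944 kg/s
t_res = M / Q_s = 1.56 / 0.0411944 = 37.8692 s
Convert to SI: D = 0.0303 m, h = 0.00579 m, N = 38.3/60 = 0.638333 rev/s
γ̇ = π·D·N / h = π · 0.0303 · 0.638333 / 0.00579 = 10.4945 s⁻¹
ΔT = η·γ̇²·t_res / (ρ·cp) = 4277 · (10.4945)² · 37.8692 / (954 · 1878) = 9.95644 K

value=9.956 K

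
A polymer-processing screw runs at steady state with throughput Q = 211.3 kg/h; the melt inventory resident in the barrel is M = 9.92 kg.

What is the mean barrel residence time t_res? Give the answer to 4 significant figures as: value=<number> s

Q_s = Q / 3600 = 211.3 / 3600 = 0.0586944 kg/s
t_res = M / Q_s = 9.92 ÷ 0.0586944 = 169.011 s

value=169.0 s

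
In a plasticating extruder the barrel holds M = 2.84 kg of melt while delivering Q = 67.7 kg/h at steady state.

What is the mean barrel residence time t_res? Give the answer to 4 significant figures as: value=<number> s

Q_s = Q / 3600 = 67.7 / 3600 = 0.0188056 kg/s
t_res = M / Q_s = 2.84 / 0.0188056 = 151.019 s

value=151.0 s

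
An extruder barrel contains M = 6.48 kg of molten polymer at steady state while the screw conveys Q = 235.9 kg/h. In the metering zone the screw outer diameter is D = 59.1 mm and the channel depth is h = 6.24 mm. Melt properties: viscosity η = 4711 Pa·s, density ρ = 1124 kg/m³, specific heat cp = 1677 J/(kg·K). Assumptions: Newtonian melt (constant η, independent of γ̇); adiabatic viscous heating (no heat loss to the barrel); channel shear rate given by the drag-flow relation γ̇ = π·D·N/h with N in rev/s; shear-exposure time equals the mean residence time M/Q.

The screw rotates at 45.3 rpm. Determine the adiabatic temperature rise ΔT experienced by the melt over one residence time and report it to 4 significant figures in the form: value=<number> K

value=124.7 K

Convert throughput: Q = 235.9 kg/h = 235.9/3600 = 0.0655278 kg/s
t_res = M / Q_s = 6.48 / 0.0655278 = 98.8894 s
D = 59.1 mm = 0.0591 m;  h = 6.24 mm = 0.00624 m;  N = 45.3 rpm / 60 = 0.755 rev/s
γ̇ = π D N / h = (π)(0.0591)(0.755) / 0.00624 = 22.4647 s⁻¹
ΔT = η·γ̇²·t_res / (ρ·cp) = 4711 · (22.4647)² · 98.8894 / (1124 · 1677) = 124.728 K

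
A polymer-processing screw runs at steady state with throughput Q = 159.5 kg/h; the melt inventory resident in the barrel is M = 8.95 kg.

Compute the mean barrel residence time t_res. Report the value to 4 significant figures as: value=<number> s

Throughput in SI: Q_s = 159.5 kg/h ÷ 3600 s/h = 0.0443056 kg/s
t_res = M / Q_s = 8.95 ÷ 0.0443056 = 202.006 s

value=202.0 s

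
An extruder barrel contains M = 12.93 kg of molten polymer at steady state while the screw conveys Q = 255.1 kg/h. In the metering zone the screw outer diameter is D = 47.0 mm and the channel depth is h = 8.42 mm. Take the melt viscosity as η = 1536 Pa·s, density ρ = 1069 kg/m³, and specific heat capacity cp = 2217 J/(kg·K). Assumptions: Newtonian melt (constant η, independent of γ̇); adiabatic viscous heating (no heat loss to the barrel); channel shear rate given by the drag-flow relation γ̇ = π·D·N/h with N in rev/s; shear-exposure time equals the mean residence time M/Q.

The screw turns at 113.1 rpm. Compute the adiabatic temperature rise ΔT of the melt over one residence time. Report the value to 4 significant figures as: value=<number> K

value=129.2 K

Q_s = Q / 3600 = 255.1 / 3600 = 0.0708611 kg/s
t_res = M / Q_s = 12.93 ÷ 0.0708611 = 182.47 s
Convert to SI: D = 0.047 m, h = 0.00842 m, N = 113.1/60 = 1.885 rev/s
Shear rate: γ̇ = πDN/h = π·0.047·1.885/0.00842 = 33.0557 s⁻¹
ΔT = η·γ̇²·t_res / (ρ·cp) = 1536 · (33.0557)² · 182.47 / (1069 · 2217) = 129.221 K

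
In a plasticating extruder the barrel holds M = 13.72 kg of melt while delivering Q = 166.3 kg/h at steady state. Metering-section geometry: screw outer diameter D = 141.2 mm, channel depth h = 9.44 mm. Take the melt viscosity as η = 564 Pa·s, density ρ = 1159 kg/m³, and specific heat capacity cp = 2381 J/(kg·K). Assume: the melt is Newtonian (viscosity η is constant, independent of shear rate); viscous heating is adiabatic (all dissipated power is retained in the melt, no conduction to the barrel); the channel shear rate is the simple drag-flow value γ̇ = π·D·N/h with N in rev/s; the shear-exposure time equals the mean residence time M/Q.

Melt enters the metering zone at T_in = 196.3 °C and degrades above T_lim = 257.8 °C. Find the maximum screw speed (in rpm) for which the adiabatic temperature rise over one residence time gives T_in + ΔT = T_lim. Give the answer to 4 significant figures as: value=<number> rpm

value=40.64 rpm

Convert throughput: Q = 166.3 kg/h = 166.3/3600 = 0.0461944 kg/s
t_res = M / Q_s = 13.72 ÷ 0.0461944 = 297.005 s
Convert to metres: D = 0.1412 m, h = 0.00944 m
ΔT_a = T_lim − T_in = 257.8 °C − 196.3 °C = 61.5 K
γ̇_max² = ΔT_a·ρ·cp/(η·t_res) = 61.5·1159·2381/(564·297.005) = 1013.15 s⁻²
Take the square root: γ̇_max = √(1013.15) = 31.83 s⁻¹
Solve γ̇ = πDN/h for N: N_max = γ̇_max·h/(π·D) = 31.83 × 0.00944 / (π × 0.1412) = 0.677368 rev/s = 40.6421 rpm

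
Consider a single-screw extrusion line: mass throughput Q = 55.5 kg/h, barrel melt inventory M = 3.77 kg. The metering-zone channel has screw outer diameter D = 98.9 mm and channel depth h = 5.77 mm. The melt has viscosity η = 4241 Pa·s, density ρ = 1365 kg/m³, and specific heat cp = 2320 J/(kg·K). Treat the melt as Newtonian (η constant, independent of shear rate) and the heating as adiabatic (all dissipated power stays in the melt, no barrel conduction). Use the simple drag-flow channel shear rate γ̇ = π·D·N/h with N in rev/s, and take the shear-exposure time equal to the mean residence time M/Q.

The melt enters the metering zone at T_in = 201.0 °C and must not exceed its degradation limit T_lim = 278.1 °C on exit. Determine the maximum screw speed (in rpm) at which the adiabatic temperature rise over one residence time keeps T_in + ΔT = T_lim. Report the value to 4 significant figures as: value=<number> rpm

value=17.10 rpm

Throughput in SI: Q_s = 55.5 kg/h ÷ 3600 s/h = 0.0154167 kg/s
Mean residence time: t_res = M/Q_s = 3.77 kg / 0.0154167 kg/s = 244.541 s
D = 98.9 mm = 0.0989 m;  h = 5.77 mm = 0.00577 m
ΔT_a = T_lim − T_in = 278.1 °C − 201.0 °C = 77.1 K
Invert ΔT = ηγ̇²t_res/(ρcp) for γ̇: γ̇_max² = ΔT_a ρ cp / (η t_res) = 77.1·1365·2320 / (4241·244.541) = 235.427 s⁻²
γ̇_max = sqrt(235.427) = 15.3436 s⁻¹
Solve γ̇ = πDN/h for N: N_max = γ̇_max·h/(π·D) = 15.3436 × 0.00577 / (π × 0.0989) = 0.284943 rev/s = 17.0966 rpm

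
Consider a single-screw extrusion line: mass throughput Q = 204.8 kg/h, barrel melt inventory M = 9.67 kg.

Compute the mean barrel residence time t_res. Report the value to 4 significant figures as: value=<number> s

Q_s = Q / 3600 = 204.8 / 3600 = 0.0568889 kg/s
t_res = M / Q_s = 9.67 / 0.0568889 = 169.98 s

value=170.0 s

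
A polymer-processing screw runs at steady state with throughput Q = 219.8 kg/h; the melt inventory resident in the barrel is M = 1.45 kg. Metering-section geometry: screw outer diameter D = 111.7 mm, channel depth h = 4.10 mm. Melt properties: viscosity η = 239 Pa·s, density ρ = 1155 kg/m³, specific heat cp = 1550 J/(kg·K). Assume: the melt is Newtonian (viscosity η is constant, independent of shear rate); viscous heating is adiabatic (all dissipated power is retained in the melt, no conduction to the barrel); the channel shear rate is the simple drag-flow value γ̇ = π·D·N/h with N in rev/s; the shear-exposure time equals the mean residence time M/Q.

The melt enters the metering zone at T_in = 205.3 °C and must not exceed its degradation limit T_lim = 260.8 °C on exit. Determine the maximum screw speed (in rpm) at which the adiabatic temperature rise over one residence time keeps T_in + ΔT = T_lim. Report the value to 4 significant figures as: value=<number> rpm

value=92.75 rpm

Convert throughput: Q = 219.8 kg/h = 219.8/3600 = 0.0610556 kg/s
t_res = M / Q_s = 1.45 / 0.0610556 = 23.7489 s
D = 111.7 mm = 0.1117 m;  h = 4.10 mm = 0.0041 m
Allowable rise: ΔT_a = T_lim − T_in = 260.8 − 205.3 = 55.5 K
Invert ΔT = ηγ̇²t_res/(ρcp) for γ̇: γ̇_max² = ΔT_a ρ cp / (η t_res) = 55.5·1155·1550 / (239·23.7489) = 17505.2 s⁻²
Take the square root: γ̇_max = √(17505.2) = 132.307 s⁻¹
N_max = γ̇_max h / (πD) = 132.307·0.0041/(π·0.1117) = 1.54584 rev/s → ×60 = 92.7502 rpm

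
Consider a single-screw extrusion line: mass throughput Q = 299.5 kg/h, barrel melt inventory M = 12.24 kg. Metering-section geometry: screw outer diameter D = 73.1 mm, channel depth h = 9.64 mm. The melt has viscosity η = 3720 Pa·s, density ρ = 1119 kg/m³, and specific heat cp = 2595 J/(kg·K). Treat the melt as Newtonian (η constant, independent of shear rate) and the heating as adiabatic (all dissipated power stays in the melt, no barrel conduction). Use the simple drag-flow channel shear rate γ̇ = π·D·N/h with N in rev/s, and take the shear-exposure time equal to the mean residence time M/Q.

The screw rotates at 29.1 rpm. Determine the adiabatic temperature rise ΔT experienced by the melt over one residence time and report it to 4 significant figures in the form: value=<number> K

Q_s = Q / 3600 = 299.5 / 3600 = 0.0831944 kg/s
t_res = M / Q_s = 12.24 / 0.0831944 = 147.125 s
Geometry in metres: D = 73.1 mm → 0.0731 m, h = 9.64 mm → 0.00964 m; screw speed N = 29.1 rpm = 0.485 rev/s
Shear rate: γ̇ = πDN/h = π·0.0731·0.485/0.00964 = 11.554 s⁻¹
Adiabatic rise: ΔT = η γ̇² t_res / (ρ cp) = 3720·(11.554)²·147.125 / (1119·2595) = 25.1609 K

value=25.16 K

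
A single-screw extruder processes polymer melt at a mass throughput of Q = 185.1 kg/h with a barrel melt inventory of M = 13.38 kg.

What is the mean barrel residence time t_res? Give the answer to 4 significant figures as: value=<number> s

value=260.2 s

Convert throughput: Q = 185.1 kg/h = 185.1/3600 = 0.0514167 kg/s
t_res = M / Q_s = 13.38 / 0.0514167 = 260.227 s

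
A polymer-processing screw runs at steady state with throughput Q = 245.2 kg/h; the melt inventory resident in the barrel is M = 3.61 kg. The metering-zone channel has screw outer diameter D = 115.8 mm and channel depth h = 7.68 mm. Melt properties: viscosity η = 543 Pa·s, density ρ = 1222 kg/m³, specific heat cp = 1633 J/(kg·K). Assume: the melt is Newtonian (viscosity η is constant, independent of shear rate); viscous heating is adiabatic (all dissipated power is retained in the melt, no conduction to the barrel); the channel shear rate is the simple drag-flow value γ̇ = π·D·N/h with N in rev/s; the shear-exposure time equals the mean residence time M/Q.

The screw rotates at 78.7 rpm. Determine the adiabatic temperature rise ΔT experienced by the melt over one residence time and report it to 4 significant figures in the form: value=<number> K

Q_s = Q / 3600 = 245.2 / 3600 = 0.0681111 kg/s
Mean residence time: t_res = M/Q_s = 3.61 kg / 0.0681111 kg/s = 53.0016 s
Geometry in metres: D = 115.8 mm → 0.1158 m, h = 7.68 mm → 0.00768 m; screw speed N = 78.7 rpm = 1.31167 rev/s
γ̇ = π·D·N / h = π · 0.1158 · 1.31167 / 0.00768 = 62.1328 s⁻¹
Adiabatic rise: ΔT = η γ̇² t_res / (ρ cp) = 543·(62.1328)²·53.0016 / (1222·1633) = 55.6766 K

value=55.68 K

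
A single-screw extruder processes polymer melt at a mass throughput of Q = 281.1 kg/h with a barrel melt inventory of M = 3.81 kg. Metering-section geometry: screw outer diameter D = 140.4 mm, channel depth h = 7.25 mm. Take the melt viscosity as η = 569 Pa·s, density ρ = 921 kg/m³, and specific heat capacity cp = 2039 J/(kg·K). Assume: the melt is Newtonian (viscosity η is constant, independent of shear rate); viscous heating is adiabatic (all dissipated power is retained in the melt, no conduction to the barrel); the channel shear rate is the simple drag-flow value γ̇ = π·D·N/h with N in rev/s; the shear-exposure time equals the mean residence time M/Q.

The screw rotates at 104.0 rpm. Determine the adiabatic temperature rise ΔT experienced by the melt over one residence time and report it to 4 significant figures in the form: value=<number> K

Throughput in SI: Q_s = 281.1 kg/h ÷ 3600 s/h = 0.0780833 kg/s
t_res = M / Q_s = 3.81 ÷ 0.0780833 = 48.794 s
D = 140.4 mm = 0.1404 m;  h = 7.25 mm = 0.00725 m;  N = 104.0 rpm / 60 = 1.73333 rev/s
γ̇ = π D N / h = (π)(0.1404)(1.73333) / 0.00725 = 105.454 s⁻¹
ΔT = η·γ̇²·t_res / (ρ·cp) = 569 · (105.454)² · 48.794 / (921 · 2039) = 164.408 K

value=164.4 K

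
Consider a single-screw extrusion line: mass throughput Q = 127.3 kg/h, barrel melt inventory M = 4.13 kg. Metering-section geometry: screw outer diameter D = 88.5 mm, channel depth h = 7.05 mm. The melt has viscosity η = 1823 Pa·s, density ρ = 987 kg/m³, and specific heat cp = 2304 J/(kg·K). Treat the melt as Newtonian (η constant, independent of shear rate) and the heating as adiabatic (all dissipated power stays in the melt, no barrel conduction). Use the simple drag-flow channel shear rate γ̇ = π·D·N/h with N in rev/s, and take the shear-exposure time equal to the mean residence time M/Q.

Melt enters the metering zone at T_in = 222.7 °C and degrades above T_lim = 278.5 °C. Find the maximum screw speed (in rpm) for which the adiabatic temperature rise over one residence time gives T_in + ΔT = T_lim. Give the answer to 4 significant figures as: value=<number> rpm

value=37.14 rpm

Q_s = Q / 3600 = 127.3 / 3600 = 0.0353611 kg/s
t_res = M / Q_s = 4.13 / 0.0353611 = 116.795 s
Convert to metres: D = 0.0885 m, h = 0.00705 m
ΔT_a = T_lim − T_in = 278.5 °C − 222.7 °C = 55.8 K
γ̇_max² = ΔT_a·ρ·cp / (η·t_res) = [55.8 × 987 × 2304] / [1823 × 116.795] = 595.968 s⁻²
Take the square root: γ̇_max = √(595.968) = 24.4125 s⁻¹
N_max = γ̇_max·h / (π·D) = 24.4125 · 0.00705 / (π · 0.0885) = 0.619024 rev/s = 37.1414 rpm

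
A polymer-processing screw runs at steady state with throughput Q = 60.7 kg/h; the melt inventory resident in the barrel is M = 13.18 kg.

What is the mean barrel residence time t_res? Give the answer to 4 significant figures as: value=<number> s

Throughput in SI: Q_s = 60.7 kg/h ÷ 3600 s/h = 0.0168611 kg/s
t_res = M / Q_s = 13.18 / 0.0168611 = 781.68 s

value=781.7 s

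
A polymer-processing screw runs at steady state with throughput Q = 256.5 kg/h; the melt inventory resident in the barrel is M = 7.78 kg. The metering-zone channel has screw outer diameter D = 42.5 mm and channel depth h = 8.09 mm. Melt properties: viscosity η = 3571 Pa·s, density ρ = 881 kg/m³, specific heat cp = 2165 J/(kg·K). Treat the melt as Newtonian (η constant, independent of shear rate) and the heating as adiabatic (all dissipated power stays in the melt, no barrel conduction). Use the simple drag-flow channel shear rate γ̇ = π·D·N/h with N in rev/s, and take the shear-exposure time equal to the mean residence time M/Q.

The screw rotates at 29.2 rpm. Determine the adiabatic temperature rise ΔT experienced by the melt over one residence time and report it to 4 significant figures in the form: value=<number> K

value=13.19 K

Convert throughput: Q = 256.5 kg/h = 256.5/3600 = 0.07125 kg/s
Mean residence time: t_res = M/Q_s = 7.78 kg / 0.07125 kg/s = 109.193 s
D = 42.5 mm = 0.0425 m;  h = 8.09 mm = 0.00809 m;  N = 29.2 rpm / 60 = 0.486667 rev/s
γ̇ = π D N / h = (π)(0.0425)(0.486667) / 0.00809 = 8.03197 s⁻¹
Adiabatic rise: ΔT = η γ̇² t_res / (ρ cp) = 3571·(8.03197)²·109.193 / (881·2165) = 13.1885 K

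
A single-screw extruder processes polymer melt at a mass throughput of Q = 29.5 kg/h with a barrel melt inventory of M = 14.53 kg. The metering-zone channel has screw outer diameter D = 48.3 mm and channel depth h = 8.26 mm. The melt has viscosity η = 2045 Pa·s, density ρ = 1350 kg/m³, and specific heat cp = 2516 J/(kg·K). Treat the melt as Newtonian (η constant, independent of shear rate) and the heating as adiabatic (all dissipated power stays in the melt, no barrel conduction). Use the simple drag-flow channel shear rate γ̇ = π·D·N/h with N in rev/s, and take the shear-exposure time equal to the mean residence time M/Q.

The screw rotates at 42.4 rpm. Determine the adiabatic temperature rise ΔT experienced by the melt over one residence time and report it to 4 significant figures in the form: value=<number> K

value=179.9 K

Q_s = Q / 3600 = 29.5 / 3600 = 0.00819444 kg/s
t_res = M / Q_s = 14.53 / 0.00819444 = 1773.15 s
Convert to SI: D = 0.0483 m, h = 0.00826 m, N = 42.4/60 = 0.706667 rev/s
γ̇ = π·D·N / h = π · 0.0483 · 0.706667 / 0.00826 = 12.9817 s⁻¹
ΔT = η·γ̇²·t_res/(ρ·cp) = [2045 × 12.9817² × 1773.15] / [1350 × 2516] = 179.911 K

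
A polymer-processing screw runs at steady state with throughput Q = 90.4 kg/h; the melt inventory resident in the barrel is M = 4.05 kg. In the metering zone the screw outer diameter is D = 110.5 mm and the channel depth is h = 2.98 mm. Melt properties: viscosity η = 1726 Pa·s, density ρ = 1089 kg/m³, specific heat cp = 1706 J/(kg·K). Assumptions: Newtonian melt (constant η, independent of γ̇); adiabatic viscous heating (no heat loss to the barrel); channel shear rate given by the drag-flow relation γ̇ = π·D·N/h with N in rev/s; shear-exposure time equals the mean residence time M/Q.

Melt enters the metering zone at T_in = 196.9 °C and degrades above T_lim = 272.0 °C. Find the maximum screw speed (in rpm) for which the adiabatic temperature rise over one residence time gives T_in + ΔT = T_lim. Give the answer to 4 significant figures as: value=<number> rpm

value=11.53 rpm

Throughput in SI: Q_s = 90.4 kg/h ÷ 3600 s/h = 0.0251111 kg/s
Mean residence time: t_res = M/Q_s = 4.05 kg / 0.0251111 kg/s = 161.283 s
D = 110.5 mm = 0.1105 m;  h = 2.98 mm = 0.00298 m
ΔT_a = T_lim − T_in = 272.0 °C − 196.9 °C = 75.1 K
γ̇_max² = ΔT_a·ρ·cp / (η·t_res) = [75.1 × 1089 × 1706] / [1726 × 161.283] = 501.207 s⁻²
γ̇_max = sqrt(501.207) = 22.3876 s⁻¹
N_max = γ̇_max·h / (π·D) = 22.3876 · 0.00298 / (π · 0.1105) = 0.192182 rev/s = 11.5309 rpm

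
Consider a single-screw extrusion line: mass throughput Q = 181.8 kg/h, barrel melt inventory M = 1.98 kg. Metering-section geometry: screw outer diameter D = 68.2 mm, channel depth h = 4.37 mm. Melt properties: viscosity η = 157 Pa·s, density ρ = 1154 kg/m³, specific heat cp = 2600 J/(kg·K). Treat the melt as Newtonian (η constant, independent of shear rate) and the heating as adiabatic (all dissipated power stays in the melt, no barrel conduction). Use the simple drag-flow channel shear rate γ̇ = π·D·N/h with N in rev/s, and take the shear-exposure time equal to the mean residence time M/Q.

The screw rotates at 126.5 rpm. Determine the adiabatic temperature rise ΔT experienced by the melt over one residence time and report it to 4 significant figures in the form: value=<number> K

value=21.92 K

Throughput in SI: Q_s = 181.8 kg/h ÷ 3600 s/h = 0.0505 kg/s
Mean residence time: t_res = M/Q_s = 1.98 kg / 0.0505 kg/s = 39.2079 s
Convert to SI: D = 0.0682 m, h = 0.00437 m, N = 126.5/60 = 2.10833 rev/s
γ̇ = π·D·N / h = π · 0.0682 · 2.10833 / 0.00437 = 103.369 s⁻¹
ΔT = η·γ̇²·t_res/(ρ·cp) = [157 × 103.369² × 39.2079] / [1154 × 2600] = 21.9219 K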